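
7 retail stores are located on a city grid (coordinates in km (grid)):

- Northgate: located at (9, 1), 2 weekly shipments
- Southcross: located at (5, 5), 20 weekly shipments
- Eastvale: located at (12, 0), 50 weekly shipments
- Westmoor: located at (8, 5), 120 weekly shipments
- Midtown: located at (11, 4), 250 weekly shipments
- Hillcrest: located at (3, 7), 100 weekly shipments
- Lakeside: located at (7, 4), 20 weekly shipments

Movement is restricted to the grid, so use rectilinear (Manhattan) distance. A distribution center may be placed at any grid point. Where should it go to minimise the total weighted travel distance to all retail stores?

(11, 4)

Manhattan distance separates: Σwᵢ(|x−xᵢ|+|y−yᵢ|) = Σwᵢ|x−xᵢ| + Σwᵢ|y−yᵢ|, so x and y are optimised independently as 1-D weighted medians.
Total weight W = 562; half = 281.
x-coordinate, sorted with cumulative weight:
  x=3 (Hillcrest, w=100) cum 100
  x=5 (Southcross, w=20) cum 120
  x=7 (Lakeside, w=20) cum 140
  x=8 (Westmoor, w=120) cum 260
  x=9 (Northgate, w=2) cum 262
  x=11 (Midtown, w=250) cum 512  ← median
  x=12 (Eastvale, w=50) cum 562
⇒ x* = 11
y-coordinate, sorted with cumulative weight:
  y=0 (Eastvale, w=50) cum 50
  y=1 (Northgate, w=2) cum 52
  y=4 (Midtown, w=250) cum 302  ← median
  y=4 (Lakeside, w=20) cum 322
  y=5 (Southcross, w=20) cum 342
  y=5 (Westmoor, w=120) cum 462
  y=7 (Hillcrest, w=100) cum 562
⇒ y* = 4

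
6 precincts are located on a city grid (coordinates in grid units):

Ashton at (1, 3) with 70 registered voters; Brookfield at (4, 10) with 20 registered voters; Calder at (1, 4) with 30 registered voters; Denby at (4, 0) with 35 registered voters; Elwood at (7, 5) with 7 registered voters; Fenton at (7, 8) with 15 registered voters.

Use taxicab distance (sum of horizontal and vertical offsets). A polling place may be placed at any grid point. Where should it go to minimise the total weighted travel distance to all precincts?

(1, 3)

Manhattan distance separates: Σwᵢ(|x−xᵢ|+|y−yᵢ|) = Σwᵢ|x−xᵢ| + Σwᵢ|y−yᵢ|, so x and y are optimised independently as 1-D weighted medians.
Total weight W = 177; half = 88.5.
x-coordinate, sorted with cumulative weight:
  x=1 (Ashton, w=70) cum 70
  x=1 (Calder, w=30) cum 100  ← median
  x=4 (Brookfield, w=20) cum 120
  x=4 (Denby, w=35) cum 155
  x=7 (Elwood, w=7) cum 162
  x=7 (Fenton, w=15) cum 177
⇒ x* = 1
y-coordinate, sorted with cumulative weight:
  y=0 (Denby, w=35) cum 35
  y=3 (Ashton, w=70) cum 105  ← median
  y=4 (Calder, w=30) cum 135
  y=5 (Elwood, w=7) cum 142
  y=8 (Fenton, w=15) cum 157
  y=10 (Brookfield, w=20) cum 177
⇒ y* = 3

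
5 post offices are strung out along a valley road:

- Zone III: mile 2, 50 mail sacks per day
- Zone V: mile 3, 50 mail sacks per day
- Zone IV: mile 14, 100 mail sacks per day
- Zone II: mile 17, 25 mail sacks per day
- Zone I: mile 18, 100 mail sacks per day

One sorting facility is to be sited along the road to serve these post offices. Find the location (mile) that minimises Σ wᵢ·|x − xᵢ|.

x = 14

For a sum of weighted absolute distances on a line, the optimum is the weighted median (not the mean). Total weight W = 325; half-weight = 162.5.
Sort by position and accumulate weight:
  mile 2 (Zone III, w=50) → cum 50
  mile 3 (Zone V, w=50) → cum 100
  mile 14 (Zone IV, w=100) → cum 200  ≥ 162.5 → median here
  mile 17 (Zone II, w=25) → cum 225
  mile 18 (Zone I, w=100) → cum 325
Optimal location: mile 14.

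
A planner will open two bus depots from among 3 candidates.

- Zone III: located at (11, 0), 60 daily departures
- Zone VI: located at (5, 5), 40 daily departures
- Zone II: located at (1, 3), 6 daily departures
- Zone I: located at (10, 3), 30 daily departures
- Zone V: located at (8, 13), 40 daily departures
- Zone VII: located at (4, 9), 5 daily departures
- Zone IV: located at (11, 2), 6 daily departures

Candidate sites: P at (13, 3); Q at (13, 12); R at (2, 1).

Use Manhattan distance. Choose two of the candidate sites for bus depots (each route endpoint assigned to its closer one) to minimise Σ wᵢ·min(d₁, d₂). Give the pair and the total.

Evaluate every pair (each demand assigned to the nearer of the two):
  {P, Q}: total = 1180
  {P, R}: total = 1356
  {Q, R}: total = 1548
Best pair: {P, Q} with total 1180.

{P, Q}, total 1180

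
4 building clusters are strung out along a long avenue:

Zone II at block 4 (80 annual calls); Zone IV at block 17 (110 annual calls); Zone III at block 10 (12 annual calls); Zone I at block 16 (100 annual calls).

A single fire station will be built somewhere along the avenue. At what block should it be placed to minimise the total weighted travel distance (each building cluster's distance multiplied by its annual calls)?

For a sum of weighted absolute distances on a line, the optimum is the weighted median (not the mean). Total weight W = 302; half-weight = 151.
Sort by position and accumulate weight:
  block 4 (Zone II, w=80) → cum 80
  block 10 (Zone III, w=12) → cum 92
  block 16 (Zone I, w=100) → cum 192  ≥ 151 → median here
  block 17 (Zone IV, w=110) → cum 302
Optimal location: block 16.

x = 16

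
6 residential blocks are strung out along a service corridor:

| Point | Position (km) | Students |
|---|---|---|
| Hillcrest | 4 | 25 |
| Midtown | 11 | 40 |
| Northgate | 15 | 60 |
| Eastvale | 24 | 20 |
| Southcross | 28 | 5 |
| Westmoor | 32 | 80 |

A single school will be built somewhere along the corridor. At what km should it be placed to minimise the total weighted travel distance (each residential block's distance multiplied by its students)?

x = 15

For a sum of weighted absolute distances on a line, the optimum is the weighted median (not the mean). Total weight W = 230; half-weight = 115.
Sort by position and accumulate weight:
  km 4 (Hillcrest, w=25) → cum 25
  km 11 (Midtown, w=40) → cum 65
  km 15 (Northgate, w=60) → cum 125  ≥ 115 → median here
  km 24 (Eastvale, w=20) → cum 145
  km 28 (Southcross, w=5) → cum 150
  km 32 (Westmoor, w=80) → cum 230
Optimal location: km 15.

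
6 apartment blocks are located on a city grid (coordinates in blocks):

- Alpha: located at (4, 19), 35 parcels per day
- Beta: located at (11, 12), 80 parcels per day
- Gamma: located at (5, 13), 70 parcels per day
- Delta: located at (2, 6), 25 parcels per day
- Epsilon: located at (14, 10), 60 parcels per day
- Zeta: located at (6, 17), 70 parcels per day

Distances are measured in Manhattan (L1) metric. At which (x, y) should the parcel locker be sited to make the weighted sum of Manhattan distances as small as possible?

Manhattan distance separates: Σwᵢ(|x−xᵢ|+|y−yᵢ|) = Σwᵢ|x−xᵢ| + Σwᵢ|y−yᵢ|, so x and y are optimised independently as 1-D weighted medians.
Total weight W = 340; half = 170.
x-coordinate, sorted with cumulative weight:
  x=2 (Delta, w=25) cum 25
  x=4 (Alpha, w=35) cum 60
  x=5 (Gamma, w=70) cum 130
  x=6 (Zeta, w=70) cum 200  ← median
  x=11 (Beta, w=80) cum 280
  x=14 (Epsilon, w=60) cum 340
⇒ x* = 6
y-coordinate, sorted with cumulative weight:
  y=6 (Delta, w=25) cum 25
  y=10 (Epsilon, w=60) cum 85
  y=12 (Beta, w=80) cum 165
  y=13 (Gamma, w=70) cum 235  ← median
  y=17 (Zeta, w=70) cum 305
  y=19 (Alpha, w=35) cum 340
⇒ y* = 13

(6, 13)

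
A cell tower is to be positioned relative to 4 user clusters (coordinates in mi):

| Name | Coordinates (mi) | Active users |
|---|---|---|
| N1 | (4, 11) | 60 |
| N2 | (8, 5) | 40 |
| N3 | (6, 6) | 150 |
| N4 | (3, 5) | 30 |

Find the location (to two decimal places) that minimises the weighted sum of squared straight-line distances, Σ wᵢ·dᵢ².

The minimiser of Σwᵢ‖p−pᵢ‖² is the weighted centroid p* = (Σwᵢpᵢ)/(Σwᵢ).
Σwᵢ = 280.
Σwᵢxᵢ = 60·4 + 40·8 + 150·6 + 30·3 = 1550.
Σwᵢyᵢ = 60·11 + 40·5 + 150·6 + 30·5 = 1910.
x* = 1550/280 = 5.54, y* = 1910/280 = 6.82.

(5.54, 6.82)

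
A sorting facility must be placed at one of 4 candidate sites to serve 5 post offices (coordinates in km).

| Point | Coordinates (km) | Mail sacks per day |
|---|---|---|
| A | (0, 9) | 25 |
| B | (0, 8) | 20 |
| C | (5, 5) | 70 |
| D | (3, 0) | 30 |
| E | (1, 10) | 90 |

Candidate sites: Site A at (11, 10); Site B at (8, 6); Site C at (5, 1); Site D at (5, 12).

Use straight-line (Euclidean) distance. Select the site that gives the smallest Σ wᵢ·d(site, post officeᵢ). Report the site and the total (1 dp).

Site D, total 1531.3 km

Total weighted distance at each candidate:
  Site A (11, 10): total = 2330.6
  Site B (8, 6): total = 1559.8
  Site C (5, 1): total = 1641.4
  Site D (5, 12): total = 1531.3
Minimum is at Site D with total 1531.3 km.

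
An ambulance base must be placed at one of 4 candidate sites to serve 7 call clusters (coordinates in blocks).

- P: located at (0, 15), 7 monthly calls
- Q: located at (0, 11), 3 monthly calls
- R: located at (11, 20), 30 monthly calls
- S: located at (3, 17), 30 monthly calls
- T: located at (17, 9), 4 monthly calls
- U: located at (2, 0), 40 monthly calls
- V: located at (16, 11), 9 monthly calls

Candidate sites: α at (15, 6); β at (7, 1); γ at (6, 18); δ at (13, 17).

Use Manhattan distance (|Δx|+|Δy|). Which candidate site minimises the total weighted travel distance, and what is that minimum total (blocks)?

Total weighted distance at each candidate:
  α (15, 6): total = 2292
  β (7, 1): total = 1971
  γ (6, 18): total = 1545
  δ (13, 17): total = 1861
Minimum is at γ with total 1545 blocks.

γ, total 1545 blocks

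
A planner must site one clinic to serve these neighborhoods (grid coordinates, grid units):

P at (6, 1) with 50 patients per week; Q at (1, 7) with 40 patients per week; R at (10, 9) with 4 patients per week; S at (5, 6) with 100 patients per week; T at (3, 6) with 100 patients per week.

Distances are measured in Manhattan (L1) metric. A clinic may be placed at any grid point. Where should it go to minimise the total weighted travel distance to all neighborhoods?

(5, 6)

Manhattan distance separates: Σwᵢ(|x−xᵢ|+|y−yᵢ|) = Σwᵢ|x−xᵢ| + Σwᵢ|y−yᵢ|, so x and y are optimised independently as 1-D weighted medians.
Total weight W = 294; half = 147.
x-coordinate, sorted with cumulative weight:
  x=1 (Q, w=40) cum 40
  x=3 (T, w=100) cum 140
  x=5 (S, w=100) cum 240  ← median
  x=6 (P, w=50) cum 290
  x=10 (R, w=4) cum 294
⇒ x* = 5
y-coordinate, sorted with cumulative weight:
  y=1 (P, w=50) cum 50
  y=6 (S, w=100) cum 150  ← median
  y=6 (T, w=100) cum 250
  y=7 (Q, w=40) cum 290
  y=9 (R, w=4) cum 294
⇒ y* = 6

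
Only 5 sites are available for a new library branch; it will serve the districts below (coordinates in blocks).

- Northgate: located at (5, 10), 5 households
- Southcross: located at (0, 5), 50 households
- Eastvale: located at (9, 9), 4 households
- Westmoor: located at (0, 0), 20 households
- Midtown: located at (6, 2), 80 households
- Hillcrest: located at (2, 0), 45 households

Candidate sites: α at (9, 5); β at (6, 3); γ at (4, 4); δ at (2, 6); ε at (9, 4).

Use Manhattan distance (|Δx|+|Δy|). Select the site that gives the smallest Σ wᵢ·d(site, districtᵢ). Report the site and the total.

β, total 1051 blocks

Total weighted distance at each candidate:
  α (9, 5): total = 1811
  β (6, 3): total = 1051
  γ (4, 4): total = 1075
  δ (2, 6): total = 1295
  ε (9, 4): total = 1725
Minimum is at β with total 1051 blocks.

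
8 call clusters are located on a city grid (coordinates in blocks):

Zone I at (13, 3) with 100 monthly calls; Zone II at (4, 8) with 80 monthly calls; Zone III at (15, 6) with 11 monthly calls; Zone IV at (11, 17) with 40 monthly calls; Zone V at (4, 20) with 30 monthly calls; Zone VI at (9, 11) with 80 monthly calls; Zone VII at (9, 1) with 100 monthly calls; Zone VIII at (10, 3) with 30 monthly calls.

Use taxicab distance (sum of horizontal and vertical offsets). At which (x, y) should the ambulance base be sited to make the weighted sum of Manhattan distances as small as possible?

Manhattan distance separates: Σwᵢ(|x−xᵢ|+|y−yᵢ|) = Σwᵢ|x−xᵢ| + Σwᵢ|y−yᵢ|, so x and y are optimised independently as 1-D weighted medians.
Total weight W = 471; half = 235.5.
x-coordinate, sorted with cumulative weight:
  x=4 (Zone II, w=80) cum 80
  x=4 (Zone V, w=30) cum 110
  x=9 (Zone VI, w=80) cum 190
  x=9 (Zone VII, w=100) cum 290  ← median
  x=10 (Zone VIII, w=30) cum 320
  x=11 (Zone IV, w=40) cum 360
  x=13 (Zone I, w=100) cum 460
  x=15 (Zone III, w=11) cum 471
⇒ x* = 9
y-coordinate, sorted with cumulative weight:
  y=1 (Zone VII, w=100) cum 100
  y=3 (Zone I, w=100) cum 200
  y=3 (Zone VIII, w=30) cum 230
  y=6 (Zone III, w=11) cum 241  ← median
  y=8 (Zone II, w=80) cum 321
  y=11 (Zone VI, w=80) cum 401
  y=17 (Zone IV, w=40) cum 441
  y=20 (Zone V, w=30) cum 471
⇒ y* = 6

(9, 6)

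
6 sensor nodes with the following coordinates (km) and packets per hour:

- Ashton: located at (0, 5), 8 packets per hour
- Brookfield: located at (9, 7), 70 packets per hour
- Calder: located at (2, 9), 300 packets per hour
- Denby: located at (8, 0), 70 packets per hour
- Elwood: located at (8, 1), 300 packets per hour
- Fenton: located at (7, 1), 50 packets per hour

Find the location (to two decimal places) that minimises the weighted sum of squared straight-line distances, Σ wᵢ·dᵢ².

The minimiser of Σwᵢ‖p−pᵢ‖² is the weighted centroid p* = (Σwᵢpᵢ)/(Σwᵢ).
Σwᵢ = 798.
Σwᵢxᵢ = 8·0 + 70·9 + 300·2 + 70·8 + 300·8 + 50·7 = 4540.
Σwᵢyᵢ = 8·5 + 70·7 + 300·9 + 70·0 + 300·1 + 50·1 = 3580.
x* = 4540/798 = 5.69, y* = 3580/798 = 4.49.

(5.69, 4.49)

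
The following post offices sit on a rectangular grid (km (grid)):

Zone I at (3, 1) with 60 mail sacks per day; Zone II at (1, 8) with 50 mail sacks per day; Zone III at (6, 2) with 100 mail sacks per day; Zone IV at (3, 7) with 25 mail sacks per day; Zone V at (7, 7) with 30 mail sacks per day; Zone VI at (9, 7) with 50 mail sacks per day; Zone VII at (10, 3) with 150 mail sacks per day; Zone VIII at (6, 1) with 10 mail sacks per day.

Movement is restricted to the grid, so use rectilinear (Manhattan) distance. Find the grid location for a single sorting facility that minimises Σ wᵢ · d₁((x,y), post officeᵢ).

Manhattan distance separates: Σwᵢ(|x−xᵢ|+|y−yᵢ|) = Σwᵢ|x−xᵢ| + Σwᵢ|y−yᵢ|, so x and y are optimised independently as 1-D weighted medians.
Total weight W = 475; half = 237.5.
x-coordinate, sorted with cumulative weight:
  x=1 (Zone II, w=50) cum 50
  x=3 (Zone I, w=60) cum 110
  x=3 (Zone IV, w=25) cum 135
  x=6 (Zone III, w=100) cum 235
  x=6 (Zone VIII, w=10) cum 245  ← median
  x=7 (Zone V, w=30) cum 275
  x=9 (Zone VI, w=50) cum 325
  x=10 (Zone VII, w=150) cum 475
⇒ x* = 6
y-coordinate, sorted with cumulative weight:
  y=1 (Zone I, w=60) cum 60
  y=1 (Zone VIII, w=10) cum 70
  y=2 (Zone III, w=100) cum 170
  y=3 (Zone VII, w=150) cum 320  ← median
  y=7 (Zone IV, w=25) cum 345
  y=7 (Zone V, w=30) cum 375
  y=7 (Zone VI, w=50) cum 425
  y=8 (Zone II, w=50) cum 475
⇒ y* = 3

(6, 3)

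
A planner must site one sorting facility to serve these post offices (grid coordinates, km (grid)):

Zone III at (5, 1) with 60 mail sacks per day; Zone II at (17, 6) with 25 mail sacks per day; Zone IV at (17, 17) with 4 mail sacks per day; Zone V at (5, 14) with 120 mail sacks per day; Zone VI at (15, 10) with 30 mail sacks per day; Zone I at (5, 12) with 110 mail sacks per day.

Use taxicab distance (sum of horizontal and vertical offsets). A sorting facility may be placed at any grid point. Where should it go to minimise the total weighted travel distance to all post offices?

Manhattan distance separates: Σwᵢ(|x−xᵢ|+|y−yᵢ|) = Σwᵢ|x−xᵢ| + Σwᵢ|y−yᵢ|, so x and y are optimised independently as 1-D weighted medians.
Total weight W = 349; half = 174.5.
x-coordinate, sorted with cumulative weight:
  x=5 (Zone III, w=60) cum 60
  x=5 (Zone V, w=120) cum 180  ← median
  x=5 (Zone I, w=110) cum 290
  x=15 (Zone VI, w=30) cum 320
  x=17 (Zone II, w=25) cum 345
  x=17 (Zone IV, w=4) cum 349
⇒ x* = 5
y-coordinate, sorted with cumulative weight:
  y=1 (Zone III, w=60) cum 60
  y=6 (Zone II, w=25) cum 85
  y=10 (Zone VI, w=30) cum 115
  y=12 (Zone I, w=110) cum 225  ← median
  y=14 (Zone V, w=120) cum 345
  y=17 (Zone IV, w=4) cum 349
⇒ y* = 12

(5, 12)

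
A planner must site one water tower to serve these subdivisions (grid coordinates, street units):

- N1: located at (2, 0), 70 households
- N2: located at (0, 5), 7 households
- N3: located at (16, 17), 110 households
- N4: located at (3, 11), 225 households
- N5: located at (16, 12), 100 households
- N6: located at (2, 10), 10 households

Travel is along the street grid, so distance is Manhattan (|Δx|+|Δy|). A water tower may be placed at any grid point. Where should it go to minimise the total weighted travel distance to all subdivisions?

(3, 11)

Manhattan distance separates: Σwᵢ(|x−xᵢ|+|y−yᵢ|) = Σwᵢ|x−xᵢ| + Σwᵢ|y−yᵢ|, so x and y are optimised independently as 1-D weighted medians.
Total weight W = 522; half = 261.
x-coordinate, sorted with cumulative weight:
  x=0 (N2, w=7) cum 7
  x=2 (N1, w=70) cum 77
  x=2 (N6, w=10) cum 87
  x=3 (N4, w=225) cum 312  ← median
  x=16 (N3, w=110) cum 422
  x=16 (N5, w=100) cum 522
⇒ x* = 3
y-coordinate, sorted with cumulative weight:
  y=0 (N1, w=70) cum 70
  y=5 (N2, w=7) cum 77
  y=10 (N6, w=10) cum 87
  y=11 (N4, w=225) cum 312  ← median
  y=12 (N5, w=100) cum 412
  y=17 (N3, w=110) cum 522
⇒ y* = 11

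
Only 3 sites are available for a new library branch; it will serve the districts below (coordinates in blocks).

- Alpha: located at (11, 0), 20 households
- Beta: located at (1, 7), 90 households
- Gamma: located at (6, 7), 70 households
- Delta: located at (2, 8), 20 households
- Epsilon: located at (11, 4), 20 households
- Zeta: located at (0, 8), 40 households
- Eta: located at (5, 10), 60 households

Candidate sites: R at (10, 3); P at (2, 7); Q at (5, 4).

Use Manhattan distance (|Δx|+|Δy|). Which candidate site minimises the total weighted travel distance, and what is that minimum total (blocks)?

P, total 1430 blocks

Total weighted distance at each candidate:
  R (10, 3): total = 3430
  P (2, 7): total = 1430
  Q (5, 4): total = 2090
Minimum is at P with total 1430 blocks.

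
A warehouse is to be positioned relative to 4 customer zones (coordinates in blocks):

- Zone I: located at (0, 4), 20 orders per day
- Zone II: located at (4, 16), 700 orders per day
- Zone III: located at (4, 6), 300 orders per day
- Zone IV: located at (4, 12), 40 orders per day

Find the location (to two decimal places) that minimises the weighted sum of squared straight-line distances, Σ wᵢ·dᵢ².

(3.92, 12.79)

The minimiser of Σwᵢ‖p−pᵢ‖² is the weighted centroid p* = (Σwᵢpᵢ)/(Σwᵢ).
Σwᵢ = 1060.
Σwᵢxᵢ = 20·0 + 700·4 + 300·4 + 40·4 = 4160.
Σwᵢyᵢ = 20·4 + 700·16 + 300·6 + 40·12 = 13560.
x* = 4160/1060 = 3.92, y* = 13560/1060 = 12.79.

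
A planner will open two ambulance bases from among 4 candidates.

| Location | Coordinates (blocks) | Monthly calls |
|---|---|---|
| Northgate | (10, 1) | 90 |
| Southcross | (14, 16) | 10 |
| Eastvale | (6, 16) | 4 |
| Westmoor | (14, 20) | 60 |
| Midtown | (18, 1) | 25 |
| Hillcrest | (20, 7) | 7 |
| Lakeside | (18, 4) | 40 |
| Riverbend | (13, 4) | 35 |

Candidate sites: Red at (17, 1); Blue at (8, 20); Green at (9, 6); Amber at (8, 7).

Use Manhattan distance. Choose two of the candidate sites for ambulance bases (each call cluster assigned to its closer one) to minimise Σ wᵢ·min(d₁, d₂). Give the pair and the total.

{Red, Blue}, total 1607

Evaluate every pair (each demand assigned to the nearer of the two):
  {Red, Blue}: total = 1607
  {Blue, Green}: total = 2108
  {Red, Green}: total = 2340
  {Red, Amber}: total = 2457
  {Blue, Amber}: total = 2488
  {Green, Amber}: total = 2958
Best pair: {Red, Blue} with total 1607.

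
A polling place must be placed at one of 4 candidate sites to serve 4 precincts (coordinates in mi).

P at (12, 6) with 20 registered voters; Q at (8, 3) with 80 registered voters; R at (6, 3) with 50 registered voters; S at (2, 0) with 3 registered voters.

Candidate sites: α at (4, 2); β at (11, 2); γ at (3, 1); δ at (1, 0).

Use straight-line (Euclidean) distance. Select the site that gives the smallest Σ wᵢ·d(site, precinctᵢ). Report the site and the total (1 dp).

β, total 618.1 mi

Total weighted distance at each candidate:
  α (4, 2): total = 629.0
  β (11, 2): total = 618.1
  γ (3, 1): total = 821.2
  δ (1, 0): total = 1154.4
Minimum is at β with total 618.1 mi.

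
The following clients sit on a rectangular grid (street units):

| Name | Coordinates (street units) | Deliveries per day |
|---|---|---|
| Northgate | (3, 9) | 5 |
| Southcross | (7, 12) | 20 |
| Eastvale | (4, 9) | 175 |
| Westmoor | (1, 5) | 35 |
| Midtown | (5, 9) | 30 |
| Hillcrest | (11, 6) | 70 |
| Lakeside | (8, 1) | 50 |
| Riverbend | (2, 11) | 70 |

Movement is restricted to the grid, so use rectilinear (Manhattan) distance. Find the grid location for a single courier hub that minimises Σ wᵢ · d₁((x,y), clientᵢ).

(4, 9)

Manhattan distance separates: Σwᵢ(|x−xᵢ|+|y−yᵢ|) = Σwᵢ|x−xᵢ| + Σwᵢ|y−yᵢ|, so x and y are optimised independently as 1-D weighted medians.
Total weight W = 455; half = 227.5.
x-coordinate, sorted with cumulative weight:
  x=1 (Westmoor, w=35) cum 35
  x=2 (Riverbend, w=70) cum 105
  x=3 (Northgate, w=5) cum 110
  x=4 (Eastvale, w=175) cum 285  ← median
  x=5 (Midtown, w=30) cum 315
  x=7 (Southcross, w=20) cum 335
  x=8 (Lakeside, w=50) cum 385
  x=11 (Hillcrest, w=70) cum 455
⇒ x* = 4
y-coordinate, sorted with cumulative weight:
  y=1 (Lakeside, w=50) cum 50
  y=5 (Westmoor, w=35) cum 85
  y=6 (Hillcrest, w=70) cum 155
  y=9 (Northgate, w=5) cum 160
  y=9 (Eastvale, w=175) cum 335  ← median
  y=9 (Midtown, w=30) cum 365
  y=11 (Riverbend, w=70) cum 435
  y=12 (Southcross, w=20) cum 455
⇒ y* = 9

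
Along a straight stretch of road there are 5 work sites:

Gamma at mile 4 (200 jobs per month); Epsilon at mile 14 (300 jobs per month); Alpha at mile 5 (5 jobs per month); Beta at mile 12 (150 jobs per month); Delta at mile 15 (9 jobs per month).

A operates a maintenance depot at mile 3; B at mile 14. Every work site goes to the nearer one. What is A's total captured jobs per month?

205

The indifferent point is the midpoint (3+14)/2 = 8.5; work sites left of it (closer to A at 3) go to A, those right go to B.
  Gamma at 4 (w=200) → A
  Alpha at 5 (w=5) → A
  Beta at 12 (w=150) → B
  Epsilon at 14 (w=300) → B
  Delta at 15 (w=9) → B
A captures 205; B captures 459.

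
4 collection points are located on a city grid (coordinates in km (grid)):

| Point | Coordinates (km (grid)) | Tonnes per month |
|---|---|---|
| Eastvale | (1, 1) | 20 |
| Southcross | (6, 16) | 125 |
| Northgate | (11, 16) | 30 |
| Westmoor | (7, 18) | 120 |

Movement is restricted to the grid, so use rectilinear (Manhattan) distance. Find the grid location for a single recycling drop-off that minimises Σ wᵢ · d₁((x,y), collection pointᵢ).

Manhattan distance separates: Σwᵢ(|x−xᵢ|+|y−yᵢ|) = Σwᵢ|x−xᵢ| + Σwᵢ|y−yᵢ|, so x and y are optimised independently as 1-D weighted medians.
Total weight W = 295; half = 147.5.
x-coordinate, sorted with cumulative weight:
  x=1 (Eastvale, w=20) cum 20
  x=6 (Southcross, w=125) cum 145
  x=7 (Westmoor, w=120) cum 265  ← median
  x=11 (Northgate, w=30) cum 295
⇒ x* = 7
y-coordinate, sorted with cumulative weight:
  y=1 (Eastvale, w=20) cum 20
  y=16 (Southcross, w=125) cum 145
  y=16 (Northgate, w=30) cum 175  ← median
  y=18 (Westmoor, w=120) cum 295
⇒ y* = 16

(7, 16)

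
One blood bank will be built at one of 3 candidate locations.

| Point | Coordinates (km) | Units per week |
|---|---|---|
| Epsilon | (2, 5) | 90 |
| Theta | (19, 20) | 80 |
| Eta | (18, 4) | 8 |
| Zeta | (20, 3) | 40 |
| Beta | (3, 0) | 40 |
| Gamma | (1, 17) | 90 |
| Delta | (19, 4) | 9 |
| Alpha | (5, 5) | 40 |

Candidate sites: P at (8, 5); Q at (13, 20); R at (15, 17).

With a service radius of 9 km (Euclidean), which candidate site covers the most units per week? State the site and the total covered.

P, covering 170

Coverage radius r = 9 km; a point is covered iff (Δx)²+(Δy)² ≤ 9² = 81.
  P (8, 5): covers {Epsilon, Beta, Alpha} → 170
  Q (13, 20): covers {Theta} → 80
  R (15, 17): covers {Theta} → 80
Maximum coverage at P: 170 units per week.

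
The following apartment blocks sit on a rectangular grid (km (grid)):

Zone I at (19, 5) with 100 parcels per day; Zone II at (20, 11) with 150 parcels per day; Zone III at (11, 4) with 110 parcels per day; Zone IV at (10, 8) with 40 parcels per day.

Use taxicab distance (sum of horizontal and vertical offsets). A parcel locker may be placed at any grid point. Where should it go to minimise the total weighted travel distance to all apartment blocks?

(19, 5)

Manhattan distance separates: Σwᵢ(|x−xᵢ|+|y−yᵢ|) = Σwᵢ|x−xᵢ| + Σwᵢ|y−yᵢ|, so x and y are optimised independently as 1-D weighted medians.
Total weight W = 400; half = 200.
x-coordinate, sorted with cumulative weight:
  x=10 (Zone IV, w=40) cum 40
  x=11 (Zone III, w=110) cum 150
  x=19 (Zone I, w=100) cum 250  ← median
  x=20 (Zone II, w=150) cum 400
⇒ x* = 19
y-coordinate, sorted with cumulative weight:
  y=4 (Zone III, w=110) cum 110
  y=5 (Zone I, w=100) cum 210  ← median
  y=8 (Zone IV, w=40) cum 250
  y=11 (Zone II, w=150) cum 400
⇒ y* = 5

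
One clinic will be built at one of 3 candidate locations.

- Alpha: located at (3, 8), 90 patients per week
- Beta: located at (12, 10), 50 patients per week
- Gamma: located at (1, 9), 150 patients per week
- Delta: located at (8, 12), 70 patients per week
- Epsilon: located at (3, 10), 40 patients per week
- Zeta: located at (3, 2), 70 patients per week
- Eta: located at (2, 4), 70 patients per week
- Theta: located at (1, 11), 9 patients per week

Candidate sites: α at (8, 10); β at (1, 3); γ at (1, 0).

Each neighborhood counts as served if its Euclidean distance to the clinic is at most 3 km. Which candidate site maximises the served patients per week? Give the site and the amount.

β, covering 140

Coverage radius r = 3 km; a point is covered iff (Δx)²+(Δy)² ≤ 3² = 9.
  α (8, 10): covers {Delta} → 70
  β (1, 3): covers {Zeta, Eta} → 140
  γ (1, 0): covers {Zeta} → 70
Maximum coverage at β: 140 patients per week.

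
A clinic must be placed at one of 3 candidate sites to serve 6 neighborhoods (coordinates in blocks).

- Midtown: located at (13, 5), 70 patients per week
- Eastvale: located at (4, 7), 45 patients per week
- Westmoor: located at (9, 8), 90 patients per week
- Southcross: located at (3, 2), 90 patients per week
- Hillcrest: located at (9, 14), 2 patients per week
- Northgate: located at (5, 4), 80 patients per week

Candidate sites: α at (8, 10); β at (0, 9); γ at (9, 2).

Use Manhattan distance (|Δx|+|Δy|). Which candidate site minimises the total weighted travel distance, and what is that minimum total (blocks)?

γ, total 2524 blocks

Total weighted distance at each candidate:
  α (8, 10): total = 3185
  β (0, 9): total = 4088
  γ (9, 2): total = 2524
Minimum is at γ with total 2524 blocks.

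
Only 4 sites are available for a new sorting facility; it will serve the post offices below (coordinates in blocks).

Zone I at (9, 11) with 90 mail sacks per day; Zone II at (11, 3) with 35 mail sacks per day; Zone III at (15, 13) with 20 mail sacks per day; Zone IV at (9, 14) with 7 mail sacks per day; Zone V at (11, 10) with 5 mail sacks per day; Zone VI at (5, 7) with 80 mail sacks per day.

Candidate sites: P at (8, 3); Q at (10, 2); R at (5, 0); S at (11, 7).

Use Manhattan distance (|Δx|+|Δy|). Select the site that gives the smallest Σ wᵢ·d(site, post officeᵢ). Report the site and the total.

Total weighted distance at each candidate:
  P (8, 3): total = 1949
  Q (10, 2): total = 2226
  R (5, 0): total = 2891
  S (11, 7): total = 1438
Minimum is at S with total 1438 blocks.

S, total 1438 blocks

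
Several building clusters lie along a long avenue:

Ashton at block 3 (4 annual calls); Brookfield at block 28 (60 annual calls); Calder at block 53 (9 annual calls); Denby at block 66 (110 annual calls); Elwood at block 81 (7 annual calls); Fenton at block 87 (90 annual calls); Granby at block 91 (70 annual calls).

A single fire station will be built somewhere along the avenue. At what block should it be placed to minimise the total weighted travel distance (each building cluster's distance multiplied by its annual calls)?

x = 66

For a sum of weighted absolute distances on a line, the optimum is the weighted median (not the mean). Total weight W = 350; half-weight = 175.
Sort by position and accumulate weight:
  block 3 (Ashton, w=4) → cum 4
  block 28 (Brookfield, w=60) → cum 64
  block 53 (Calder, w=9) → cum 73
  block 66 (Denby, w=110) → cum 183  ≥ 175 → median here
  block 81 (Elwood, w=7) → cum 190
  block 87 (Fenton, w=90) → cum 280
  block 91 (Granby, w=70) → cum 350
Optimal location: block 66.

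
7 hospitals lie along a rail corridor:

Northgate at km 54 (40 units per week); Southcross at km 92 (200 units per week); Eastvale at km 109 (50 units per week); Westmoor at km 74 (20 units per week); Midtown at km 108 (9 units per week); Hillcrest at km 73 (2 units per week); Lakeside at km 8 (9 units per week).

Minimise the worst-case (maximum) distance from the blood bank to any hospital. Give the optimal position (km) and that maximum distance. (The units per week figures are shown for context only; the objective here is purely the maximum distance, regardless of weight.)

location 58.5, max distance 50.5

The 1-center on a line is the midpoint of the two extreme points: leftmost at 8, rightmost at 109.
Optimal location = (8 + 109)/2 = 58.5; maximum distance = (109 − 8)/2 = 50.5.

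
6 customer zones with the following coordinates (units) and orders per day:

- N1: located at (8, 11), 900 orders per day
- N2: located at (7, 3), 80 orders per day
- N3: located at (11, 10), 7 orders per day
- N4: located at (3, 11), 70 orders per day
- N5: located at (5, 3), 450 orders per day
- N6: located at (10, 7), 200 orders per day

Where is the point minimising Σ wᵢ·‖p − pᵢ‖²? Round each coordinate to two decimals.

(7.20, 8.04)

The minimiser of Σwᵢ‖p−pᵢ‖² is the weighted centroid p* = (Σwᵢpᵢ)/(Σwᵢ).
Σwᵢ = 1707.
Σwᵢxᵢ = 900·8 + 80·7 + 7·11 + 70·3 + 450·5 + 200·10 = 12297.
Σwᵢyᵢ = 900·11 + 80·3 + 7·10 + 70·11 + 450·3 + 200·7 = 13730.
x* = 12297/1707 = 7.20, y* = 13730/1707 = 8.04.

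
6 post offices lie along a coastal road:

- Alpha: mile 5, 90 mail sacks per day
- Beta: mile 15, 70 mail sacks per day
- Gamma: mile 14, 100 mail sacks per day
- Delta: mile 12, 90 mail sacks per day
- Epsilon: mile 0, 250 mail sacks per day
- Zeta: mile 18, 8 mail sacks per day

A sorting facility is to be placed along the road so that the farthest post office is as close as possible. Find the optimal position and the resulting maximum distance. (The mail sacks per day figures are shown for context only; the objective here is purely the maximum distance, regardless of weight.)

The 1-center on a line is the midpoint of the two extreme points: leftmost at 0, rightmost at 18.
Optimal location = (0 + 18)/2 = 9; maximum distance = (18 − 0)/2 = 9.

location 9, max distance 9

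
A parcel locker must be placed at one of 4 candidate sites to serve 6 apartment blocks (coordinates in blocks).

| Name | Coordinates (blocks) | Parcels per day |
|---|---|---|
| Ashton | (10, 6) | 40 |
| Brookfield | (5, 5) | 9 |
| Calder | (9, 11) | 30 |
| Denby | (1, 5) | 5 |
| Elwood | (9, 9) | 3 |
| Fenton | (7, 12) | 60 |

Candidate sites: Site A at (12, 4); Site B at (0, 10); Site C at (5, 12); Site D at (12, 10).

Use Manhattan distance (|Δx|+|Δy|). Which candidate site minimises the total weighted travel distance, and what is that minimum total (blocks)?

Total weighted distance at each candidate:
  Site A (12, 4): total = 1396
  Site B (0, 10): total = 1550
  Site C (5, 12): total = 849
  Site D (12, 10): total = 980
Minimum is at Site C with total 849 blocks.

Site C, total 849 blocks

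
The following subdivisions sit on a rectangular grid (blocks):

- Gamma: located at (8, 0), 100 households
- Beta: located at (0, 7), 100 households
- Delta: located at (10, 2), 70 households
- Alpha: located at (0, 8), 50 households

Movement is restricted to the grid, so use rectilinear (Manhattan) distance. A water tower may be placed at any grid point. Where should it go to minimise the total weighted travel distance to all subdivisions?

(8, 2)

Manhattan distance separates: Σwᵢ(|x−xᵢ|+|y−yᵢ|) = Σwᵢ|x−xᵢ| + Σwᵢ|y−yᵢ|, so x and y are optimised independently as 1-D weighted medians.
Total weight W = 320; half = 160.
x-coordinate, sorted with cumulative weight:
  x=0 (Beta, w=100) cum 100
  x=0 (Alpha, w=50) cum 150
  x=8 (Gamma, w=100) cum 250  ← median
  x=10 (Delta, w=70) cum 320
⇒ x* = 8
y-coordinate, sorted with cumulative weight:
  y=0 (Gamma, w=100) cum 100
  y=2 (Delta, w=70) cum 170  ← median
  y=7 (Beta, w=100) cum 270
  y=8 (Alpha, w=50) cum 320
⇒ y* = 2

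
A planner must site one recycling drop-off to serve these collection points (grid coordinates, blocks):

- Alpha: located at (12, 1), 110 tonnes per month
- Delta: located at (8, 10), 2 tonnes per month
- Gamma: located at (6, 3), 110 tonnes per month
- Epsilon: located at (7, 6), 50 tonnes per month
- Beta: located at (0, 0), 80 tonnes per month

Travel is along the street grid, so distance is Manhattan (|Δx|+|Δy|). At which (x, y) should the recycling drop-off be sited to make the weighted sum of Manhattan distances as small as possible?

(6, 1)

Manhattan distance separates: Σwᵢ(|x−xᵢ|+|y−yᵢ|) = Σwᵢ|x−xᵢ| + Σwᵢ|y−yᵢ|, so x and y are optimised independently as 1-D weighted medians.
Total weight W = 352; half = 176.
x-coordinate, sorted with cumulative weight:
  x=0 (Beta, w=80) cum 80
  x=6 (Gamma, w=110) cum 190  ← median
  x=7 (Epsilon, w=50) cum 240
  x=8 (Delta, w=2) cum 242
  x=12 (Alpha, w=110) cum 352
⇒ x* = 6
y-coordinate, sorted with cumulative weight:
  y=0 (Beta, w=80) cum 80
  y=1 (Alpha, w=110) cum 190  ← median
  y=3 (Gamma, w=110) cum 300
  y=6 (Epsilon, w=50) cum 350
  y=10 (Delta, w=2) cum 352
⇒ y* = 1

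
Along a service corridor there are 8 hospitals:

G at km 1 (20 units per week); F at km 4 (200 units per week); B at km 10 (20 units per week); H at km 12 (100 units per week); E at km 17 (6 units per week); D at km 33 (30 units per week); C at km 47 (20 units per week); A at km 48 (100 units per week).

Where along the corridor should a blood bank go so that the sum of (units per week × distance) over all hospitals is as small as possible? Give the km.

x = 12

For a sum of weighted absolute distances on a line, the optimum is the weighted median (not the mean). Total weight W = 496; half-weight = 248.
Sort by position and accumulate weight:
  km 1 (G, w=20) → cum 20
  km 4 (F, w=200) → cum 220
  km 10 (B, w=20) → cum 240
  km 12 (H, w=100) → cum 340  ≥ 248 → median here
  km 17 (E, w=6) → cum 346
  km 33 (D, w=30) → cum 376
  km 47 (C, w=20) → cum 396
  km 48 (A, w=100) → cum 496
Optimal location: km 12.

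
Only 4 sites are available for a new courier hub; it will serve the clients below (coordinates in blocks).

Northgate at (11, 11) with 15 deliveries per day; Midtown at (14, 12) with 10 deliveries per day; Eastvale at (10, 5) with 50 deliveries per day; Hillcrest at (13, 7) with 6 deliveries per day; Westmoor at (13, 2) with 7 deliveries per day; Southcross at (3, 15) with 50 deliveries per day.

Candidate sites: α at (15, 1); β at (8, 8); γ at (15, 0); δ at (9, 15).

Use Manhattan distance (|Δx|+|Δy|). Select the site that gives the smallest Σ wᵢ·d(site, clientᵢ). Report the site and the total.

Total weighted distance at each candidate:
  α (15, 1): total = 2149
  β (8, 8): total = 1153
  γ (15, 0): total = 2287
  δ (9, 15): total = 1211
Minimum is at β with total 1153 blocks.

β, total 1153 blocks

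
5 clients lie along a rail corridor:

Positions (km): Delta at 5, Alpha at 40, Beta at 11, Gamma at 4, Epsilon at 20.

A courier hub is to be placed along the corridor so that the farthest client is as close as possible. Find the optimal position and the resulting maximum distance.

The 1-center on a line is the midpoint of the two extreme points: leftmost at 4, rightmost at 40.
Optimal location = (4 + 40)/2 = 22; maximum distance = (40 − 4)/2 = 18.

location 22, max distance 18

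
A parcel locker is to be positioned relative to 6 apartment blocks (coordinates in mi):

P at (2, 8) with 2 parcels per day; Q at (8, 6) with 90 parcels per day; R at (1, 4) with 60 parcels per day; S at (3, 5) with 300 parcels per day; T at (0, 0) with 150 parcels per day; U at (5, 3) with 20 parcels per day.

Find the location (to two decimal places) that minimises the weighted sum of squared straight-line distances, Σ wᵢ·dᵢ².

(2.87, 3.79)

The minimiser of Σwᵢ‖p−pᵢ‖² is the weighted centroid p* = (Σwᵢpᵢ)/(Σwᵢ).
Σwᵢ = 622.
Σwᵢxᵢ = 2·2 + 90·8 + 60·1 + 300·3 + 150·0 + 20·5 = 1784.
Σwᵢyᵢ = 2·8 + 90·6 + 60·4 + 300·5 + 150·0 + 20·3 = 2356.
x* = 1784/622 = 2.87, y* = 2356/622 = 3.79.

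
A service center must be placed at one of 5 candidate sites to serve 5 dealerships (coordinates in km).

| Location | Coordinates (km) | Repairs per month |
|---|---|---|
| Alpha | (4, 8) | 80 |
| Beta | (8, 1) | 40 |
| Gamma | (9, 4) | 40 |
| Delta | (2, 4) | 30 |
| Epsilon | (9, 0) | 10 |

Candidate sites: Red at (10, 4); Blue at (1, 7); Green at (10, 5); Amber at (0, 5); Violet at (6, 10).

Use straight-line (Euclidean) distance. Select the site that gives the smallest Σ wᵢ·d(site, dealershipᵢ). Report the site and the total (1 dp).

Total weighted distance at each candidate:
  Red (10, 4): total = 1042.3
  Blue (1, 7): total = 1164.7
  Green (10, 5): total = 1065.0
  Amber (0, 5): total = 1290.0
  Violet (6, 10): total = 1184.1
Minimum is at Red with total 1042.3 km.

Red, total 1042.3 km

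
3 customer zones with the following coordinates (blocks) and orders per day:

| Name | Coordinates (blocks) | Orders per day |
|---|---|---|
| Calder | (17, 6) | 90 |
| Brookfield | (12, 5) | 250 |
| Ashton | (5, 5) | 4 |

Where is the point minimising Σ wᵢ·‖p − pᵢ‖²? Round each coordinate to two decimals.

(13.23, 5.26)

The minimiser of Σwᵢ‖p−pᵢ‖² is the weighted centroid p* = (Σwᵢpᵢ)/(Σwᵢ).
Σwᵢ = 344.
Σwᵢxᵢ = 90·17 + 250·12 + 4·5 = 4550.
Σwᵢyᵢ = 90·6 + 250·5 + 4·5 = 1810.
x* = 4550/344 = 13.23, y* = 1810/344 = 5.26.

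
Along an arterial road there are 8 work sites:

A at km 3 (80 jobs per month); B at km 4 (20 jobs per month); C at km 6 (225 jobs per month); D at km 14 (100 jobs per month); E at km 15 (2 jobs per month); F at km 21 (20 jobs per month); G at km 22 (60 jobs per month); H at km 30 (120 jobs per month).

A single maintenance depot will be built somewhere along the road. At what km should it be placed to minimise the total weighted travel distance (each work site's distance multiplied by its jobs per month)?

x = 6

For a sum of weighted absolute distances on a line, the optimum is the weighted median (not the mean). Total weight W = 627; half-weight = 313.5.
Sort by position and accumulate weight:
  km 3 (A, w=80) → cum 80
  km 4 (B, w=20) → cum 100
  km 6 (C, w=225) → cum 325  ≥ 313.5 → median here
  km 14 (D, w=100) → cum 425
  km 15 (E, w=2) → cum 427
  km 21 (F, w=20) → cum 447
  km 22 (G, w=60) → cum 507
  km 30 (H, w=120) → cum 627
Optimal location: km 6.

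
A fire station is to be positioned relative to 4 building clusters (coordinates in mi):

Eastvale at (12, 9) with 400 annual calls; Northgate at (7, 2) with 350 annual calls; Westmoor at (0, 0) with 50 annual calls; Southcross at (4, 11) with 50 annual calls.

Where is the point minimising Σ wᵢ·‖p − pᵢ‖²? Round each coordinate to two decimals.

The minimiser of Σwᵢ‖p−pᵢ‖² is the weighted centroid p* = (Σwᵢpᵢ)/(Σwᵢ).
Σwᵢ = 850.
Σwᵢxᵢ = 400·12 + 350·7 + 50·0 + 50·4 = 7450.
Σwᵢyᵢ = 400·9 + 350·2 + 50·0 + 50·11 = 4850.
x* = 7450/850 = 8.76, y* = 4850/850 = 5.71.

(8.76, 5.71)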